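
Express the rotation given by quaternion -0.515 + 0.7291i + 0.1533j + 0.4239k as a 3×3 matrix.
[[0.5936, 0.6602, 0.4602], [-0.2131, -0.4226, 0.8809], [0.776, -0.621, -0.1102]]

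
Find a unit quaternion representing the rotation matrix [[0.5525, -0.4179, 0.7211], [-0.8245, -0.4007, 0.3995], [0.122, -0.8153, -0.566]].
-0.3827 + 0.7936i - 0.3914j + 0.2656k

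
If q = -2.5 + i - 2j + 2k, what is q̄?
-2.5 - i + 2j - 2k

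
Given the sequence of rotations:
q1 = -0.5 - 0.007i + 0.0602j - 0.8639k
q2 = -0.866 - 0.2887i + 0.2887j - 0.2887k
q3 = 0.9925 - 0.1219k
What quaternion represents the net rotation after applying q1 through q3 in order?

q2 · q1 = 0.1642 - 0.0816i - 0.4439j + 0.8771k
q3 · q2 · q1 = 0.2699 - 0.1351i - 0.4306j + 0.8505k
0.2699 - 0.1351i - 0.4306j + 0.8505k


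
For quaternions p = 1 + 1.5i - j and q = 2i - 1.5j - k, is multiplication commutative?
No: pq = -4.5 + 3i - 1.25k ≠ -4.5 + i - 3j - 0.75k = qp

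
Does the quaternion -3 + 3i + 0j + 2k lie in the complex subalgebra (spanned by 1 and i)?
No. The quaternion -3 + 3i + 2k has j-coefficient y = 0 and k-coefficient z = 2, not both zero, so it does not lie in the complex subalgebra spanned by 1 and i.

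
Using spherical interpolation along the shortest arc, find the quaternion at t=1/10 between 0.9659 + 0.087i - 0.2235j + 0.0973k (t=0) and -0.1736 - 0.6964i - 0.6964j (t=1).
0.9706 + 0.1893i - 0.1144j + 0.0952k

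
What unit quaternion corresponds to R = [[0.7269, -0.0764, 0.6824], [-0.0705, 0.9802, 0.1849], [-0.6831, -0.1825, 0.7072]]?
0.9239 - 0.0994i + 0.3695j + 0.0016k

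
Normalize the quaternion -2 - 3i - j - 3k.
-0.417 - 0.6255i - 0.2085j - 0.6255k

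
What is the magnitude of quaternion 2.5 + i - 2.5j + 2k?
4.183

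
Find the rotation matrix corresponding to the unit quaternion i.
[[1, 0, 0], [0, -1, 0], [0, 0, -1]]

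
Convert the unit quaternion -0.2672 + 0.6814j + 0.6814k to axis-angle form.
axis = (0, √2/2, √2/2), θ = 211°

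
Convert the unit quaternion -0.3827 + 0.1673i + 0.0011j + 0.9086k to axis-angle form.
axis = (0.1811, 0.0012, 0.9835), θ = 5π/4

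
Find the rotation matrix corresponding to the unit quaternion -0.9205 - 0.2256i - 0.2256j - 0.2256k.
[[0.7964, -0.3135, 0.5171], [0.5171, 0.7964, -0.3135], [-0.3135, 0.5171, 0.7964]]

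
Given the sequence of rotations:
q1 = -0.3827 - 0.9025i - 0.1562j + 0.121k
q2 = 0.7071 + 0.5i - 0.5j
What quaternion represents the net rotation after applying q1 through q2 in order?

q2 · q1 = 0.1025 - 0.89i + 0.0204j - 0.4438k
0.1025 - 0.89i + 0.0204j - 0.4438k


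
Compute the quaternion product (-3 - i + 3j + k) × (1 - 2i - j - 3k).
1 - 3i + j + 17k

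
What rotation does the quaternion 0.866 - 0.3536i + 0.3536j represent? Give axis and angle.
axis = (-√2/2, √2/2, 0), θ = π/3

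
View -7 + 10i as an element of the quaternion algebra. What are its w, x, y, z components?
-7 + 10i + 0j + 0k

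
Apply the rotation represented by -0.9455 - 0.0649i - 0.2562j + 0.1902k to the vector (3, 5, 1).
(4.814, 3.397, -0.541)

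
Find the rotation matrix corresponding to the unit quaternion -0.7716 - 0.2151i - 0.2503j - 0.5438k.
[[0.2833, -0.7315, 0.6202], [0.9469, 0.316, -0.0597], [-0.1523, 0.6042, 0.7822]]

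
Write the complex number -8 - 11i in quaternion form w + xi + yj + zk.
-8 - 11i + 0j + 0k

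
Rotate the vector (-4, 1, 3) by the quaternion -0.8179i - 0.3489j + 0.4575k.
(-3.026, -3.997, 0.93)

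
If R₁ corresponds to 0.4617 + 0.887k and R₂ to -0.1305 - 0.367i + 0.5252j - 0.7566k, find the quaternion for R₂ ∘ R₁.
0.6109 + 0.2964i + 0.568j - 0.4651k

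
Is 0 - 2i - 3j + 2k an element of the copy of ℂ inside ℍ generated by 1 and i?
No. The quaternion -2i - 3j + 2k has j-coefficient y = -3 and k-coefficient z = 2, not both zero, so it does not lie in the complex subalgebra spanned by 1 and i.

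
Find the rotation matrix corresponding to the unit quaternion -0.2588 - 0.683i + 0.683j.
[[0.067, -0.933, -0.3535], [-0.933, 0.067, -0.3535], [0.3535, 0.3535, -0.866]]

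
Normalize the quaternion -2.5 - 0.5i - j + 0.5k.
-0.898 - 0.1796i - 0.3592j + 0.1796k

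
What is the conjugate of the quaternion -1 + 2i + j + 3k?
-1 - 2i - j - 3k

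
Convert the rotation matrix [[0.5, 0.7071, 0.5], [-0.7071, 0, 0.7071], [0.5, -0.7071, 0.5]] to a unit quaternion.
0.7071 - 0.5i - 0.5k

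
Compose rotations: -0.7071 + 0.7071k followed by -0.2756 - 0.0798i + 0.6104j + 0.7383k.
-0.3272 + 0.488i - 0.3752j - 0.7169k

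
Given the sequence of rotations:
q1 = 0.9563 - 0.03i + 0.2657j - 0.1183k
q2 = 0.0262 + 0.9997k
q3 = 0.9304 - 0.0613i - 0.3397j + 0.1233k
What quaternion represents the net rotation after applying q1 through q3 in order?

q2 · q1 = 0.1433 - 0.2664i - 0.023j + 0.9529k
q3 · q2 · q1 = -0.0083 - 0.5775i - 0.0445j + 0.8152k
-0.0083 - 0.5775i - 0.0445j + 0.8152k


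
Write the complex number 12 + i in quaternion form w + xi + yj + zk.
12 + i + 0j + 0k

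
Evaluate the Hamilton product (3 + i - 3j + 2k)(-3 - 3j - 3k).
-12 + 12i + 3j - 18k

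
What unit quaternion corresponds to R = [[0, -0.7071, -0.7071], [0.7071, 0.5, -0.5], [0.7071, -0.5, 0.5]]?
0.7071 - 0.5j + 0.5k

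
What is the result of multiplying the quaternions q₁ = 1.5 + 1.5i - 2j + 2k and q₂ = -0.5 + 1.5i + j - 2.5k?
4 + 4.5i + 9.25j - 0.25k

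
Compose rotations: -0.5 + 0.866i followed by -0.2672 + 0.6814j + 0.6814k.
0.1336 - 0.2314i + 0.2494j - 0.9308k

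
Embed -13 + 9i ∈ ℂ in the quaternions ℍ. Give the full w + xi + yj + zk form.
-13 + 9i + 0j + 0k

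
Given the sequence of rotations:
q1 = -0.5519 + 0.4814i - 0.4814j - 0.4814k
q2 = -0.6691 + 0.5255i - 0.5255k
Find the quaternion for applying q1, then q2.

q2 · q1 = -0.1367 - 0.8651i + 0.3221j + 0.3592k
-0.1367 - 0.8651i + 0.3221j + 0.3592k


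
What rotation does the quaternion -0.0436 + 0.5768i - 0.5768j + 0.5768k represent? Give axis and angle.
axis = (√3/3, -√3/3, √3/3), θ = 185°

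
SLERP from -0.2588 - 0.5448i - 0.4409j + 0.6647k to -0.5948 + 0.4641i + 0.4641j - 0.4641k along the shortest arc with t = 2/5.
0.0981 - 0.5679i - 0.4995j + 0.6468k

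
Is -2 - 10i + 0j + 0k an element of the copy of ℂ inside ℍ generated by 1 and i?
Yes. The quaternion -2 - 10i has j- and k-coefficients y = z = 0, so it lies in the complex subalgebra spanned by 1 and i.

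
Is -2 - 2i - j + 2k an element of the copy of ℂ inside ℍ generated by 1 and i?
No. The quaternion -2 - 2i - j + 2k has j-coefficient y = -1 and k-coefficient z = 2, not both zero, so it does not lie in the complex subalgebra spanned by 1 and i.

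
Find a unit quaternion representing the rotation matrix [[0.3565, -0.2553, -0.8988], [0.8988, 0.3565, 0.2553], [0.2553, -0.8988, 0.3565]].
0.7193 - 0.4011i - 0.4011j + 0.4011k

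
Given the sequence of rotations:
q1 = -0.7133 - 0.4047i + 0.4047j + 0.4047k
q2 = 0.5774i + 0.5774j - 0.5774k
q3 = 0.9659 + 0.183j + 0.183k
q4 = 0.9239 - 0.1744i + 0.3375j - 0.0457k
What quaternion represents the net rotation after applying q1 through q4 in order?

q2 · q1 = 0.2337 + 0.0555i - 0.4119j + 0.8792k
q3 · q2 · q1 = 0.1402 + 0.2899i - 0.3449j + 0.8818k
q4 · q3 · q2 · q1 = 0.3368 + 0.5252i - 0.1308j + 0.7706k
0.3368 + 0.5252i - 0.1308j + 0.7706k


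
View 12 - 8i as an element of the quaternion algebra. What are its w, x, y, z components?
12 - 8i + 0j + 0k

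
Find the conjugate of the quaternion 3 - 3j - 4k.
3 + 3j + 4k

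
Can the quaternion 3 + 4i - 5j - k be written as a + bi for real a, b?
No. The quaternion 3 + 4i - 5j - k has j-coefficient y = -5 and k-coefficient z = -1, not both zero, so it does not lie in the complex subalgebra spanned by 1 and i.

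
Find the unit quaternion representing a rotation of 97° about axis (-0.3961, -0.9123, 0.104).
0.6626 - 0.2967i - 0.6833j + 0.0779k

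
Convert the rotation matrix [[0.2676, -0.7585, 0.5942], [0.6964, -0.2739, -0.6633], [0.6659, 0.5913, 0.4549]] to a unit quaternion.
0.6018 + 0.5212i - 0.0298j + 0.6044k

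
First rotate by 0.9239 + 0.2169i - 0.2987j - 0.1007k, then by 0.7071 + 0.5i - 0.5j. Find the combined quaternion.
0.3955 + 0.6657i - 0.6228j - 0.1121k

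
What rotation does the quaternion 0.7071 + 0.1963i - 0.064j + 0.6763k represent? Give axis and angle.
axis = (0.2776, -0.0905, 0.9564), θ = π/2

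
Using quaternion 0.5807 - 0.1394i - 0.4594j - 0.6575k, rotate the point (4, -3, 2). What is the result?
(-4.522, -1.3, 2.619)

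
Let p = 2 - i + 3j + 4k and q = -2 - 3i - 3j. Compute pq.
2 + 8i - 24j + 4k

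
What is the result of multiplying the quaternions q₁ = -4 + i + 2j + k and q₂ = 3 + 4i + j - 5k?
-13 - 24i + 11j + 16k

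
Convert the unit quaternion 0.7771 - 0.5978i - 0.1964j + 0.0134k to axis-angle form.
axis = (-0.9498, -0.3121, 0.0213), θ = 78°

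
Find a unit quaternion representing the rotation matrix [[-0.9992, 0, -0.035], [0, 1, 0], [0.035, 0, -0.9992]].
-0.0175 + 0.9998j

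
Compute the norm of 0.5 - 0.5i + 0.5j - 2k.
2.179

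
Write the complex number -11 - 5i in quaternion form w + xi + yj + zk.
-11 - 5i + 0j + 0k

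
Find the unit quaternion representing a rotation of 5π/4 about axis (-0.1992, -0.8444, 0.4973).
-0.3827 - 0.184i - 0.7801j + 0.4594k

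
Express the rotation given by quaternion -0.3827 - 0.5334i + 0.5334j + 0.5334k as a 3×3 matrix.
[[-0.1381, -0.1608, -0.9773], [-0.9773, -0.1381, 0.1608], [-0.1608, 0.9773, -0.1381]]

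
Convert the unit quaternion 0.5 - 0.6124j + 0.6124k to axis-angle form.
axis = (0, -√2/2, √2/2), θ = 2π/3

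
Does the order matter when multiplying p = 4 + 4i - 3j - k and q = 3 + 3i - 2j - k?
Yes: pq = -7 + 25i - 16j - 6k ≠ -7 + 23i - 18j - 8k = qp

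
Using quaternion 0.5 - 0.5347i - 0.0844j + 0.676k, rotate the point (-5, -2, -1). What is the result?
(1.62, -3.28, 4.076)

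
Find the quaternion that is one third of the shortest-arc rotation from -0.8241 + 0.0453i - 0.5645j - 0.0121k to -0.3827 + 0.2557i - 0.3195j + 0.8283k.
-0.7634 + 0.1347i - 0.5456j + 0.3185k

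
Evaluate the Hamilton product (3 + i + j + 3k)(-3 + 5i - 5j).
-9 + 27i - 3j - 19k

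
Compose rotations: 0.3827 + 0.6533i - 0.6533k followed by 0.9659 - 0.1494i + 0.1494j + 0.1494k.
0.5649 + 0.4762i + 0.0572j - 0.6715k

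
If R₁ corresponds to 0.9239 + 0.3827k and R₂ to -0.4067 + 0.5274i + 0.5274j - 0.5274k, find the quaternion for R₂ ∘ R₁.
-0.1739 + 0.6891i + 0.2854j - 0.6429k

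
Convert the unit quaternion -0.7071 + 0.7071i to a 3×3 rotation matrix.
[[1, 0, 0], [0, 0, 1], [0, -1, 0]]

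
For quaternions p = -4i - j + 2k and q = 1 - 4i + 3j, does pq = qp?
No: pq = -13 - 10i - 9j - 14k ≠ -13 + 2i + 7j + 18k = qp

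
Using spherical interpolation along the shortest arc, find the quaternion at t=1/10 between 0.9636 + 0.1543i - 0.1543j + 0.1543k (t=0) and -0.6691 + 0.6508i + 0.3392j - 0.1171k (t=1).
0.9685 + 0.0679i - 0.1818j + 0.1562k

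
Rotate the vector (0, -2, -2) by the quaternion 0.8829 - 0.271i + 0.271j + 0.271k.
(0.588, -2.663, -0.749)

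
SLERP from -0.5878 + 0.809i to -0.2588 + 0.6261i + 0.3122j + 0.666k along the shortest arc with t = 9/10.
-0.305 + 0.6687i + 0.2878j + 0.614k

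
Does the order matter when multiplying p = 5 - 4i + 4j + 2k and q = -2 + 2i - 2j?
Yes: pq = 6 + 22i - 14j - 4k ≠ 6 + 14i - 22j - 4k = qp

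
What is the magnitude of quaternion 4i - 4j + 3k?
√41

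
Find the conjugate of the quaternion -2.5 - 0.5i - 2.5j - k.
-2.5 + 0.5i + 2.5j + k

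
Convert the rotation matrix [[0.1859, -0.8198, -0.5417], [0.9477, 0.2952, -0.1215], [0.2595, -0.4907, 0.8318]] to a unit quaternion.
0.7604 - 0.1214i - 0.2634j + 0.5811k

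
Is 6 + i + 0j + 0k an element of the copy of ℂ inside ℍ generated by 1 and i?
Yes. The quaternion 6 + i has j- and k-coefficients y = z = 0, so it lies in the complex subalgebra spanned by 1 and i.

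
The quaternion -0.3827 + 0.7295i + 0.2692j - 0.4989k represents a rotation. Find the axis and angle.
axis = (0.7896, 0.2914, -0.54), θ = 5π/4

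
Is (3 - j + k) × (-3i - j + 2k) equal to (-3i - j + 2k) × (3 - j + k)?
No: pq = -3 - 10i - 6j + 3k ≠ -3 - 8i + 9k = qp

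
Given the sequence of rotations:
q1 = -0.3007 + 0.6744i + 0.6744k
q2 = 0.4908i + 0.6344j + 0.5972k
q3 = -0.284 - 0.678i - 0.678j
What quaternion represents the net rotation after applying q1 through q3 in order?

q2 · q1 = -0.7337 + 0.2803i - 0.119j - 0.6074k
q3 · q2 · q1 = 0.3177 + 0.8297i + 0.1194j + 0.4432k
0.3177 + 0.8297i + 0.1194j + 0.4432k


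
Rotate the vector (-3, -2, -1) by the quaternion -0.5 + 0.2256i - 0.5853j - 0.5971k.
(2.601, -2.294, 1.404)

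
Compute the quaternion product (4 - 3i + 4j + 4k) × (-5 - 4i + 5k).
-52 + 19i - 21j + 16k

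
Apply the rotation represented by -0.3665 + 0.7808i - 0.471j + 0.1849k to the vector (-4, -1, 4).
(1.184, 5.364, -1.679)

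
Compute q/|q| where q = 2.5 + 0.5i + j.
0.9129 + 0.1826i + 0.3651j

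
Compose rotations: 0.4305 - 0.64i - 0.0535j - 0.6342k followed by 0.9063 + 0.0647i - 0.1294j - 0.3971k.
0.1728 - 0.4914i + 0.191j - 0.832k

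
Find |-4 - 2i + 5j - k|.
√46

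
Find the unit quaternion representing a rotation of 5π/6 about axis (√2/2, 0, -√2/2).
0.2588 + 0.683i - 0.683k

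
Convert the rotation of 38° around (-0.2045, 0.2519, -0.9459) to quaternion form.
0.9455 - 0.0666i + 0.082j - 0.308k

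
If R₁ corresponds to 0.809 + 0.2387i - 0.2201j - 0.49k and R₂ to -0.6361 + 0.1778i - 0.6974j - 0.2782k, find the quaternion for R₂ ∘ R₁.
-0.8469 + 0.2725i - 0.4035j + 0.214k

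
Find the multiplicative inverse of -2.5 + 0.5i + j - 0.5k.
-0.3226 - 0.0645i - 0.129j + 0.0645k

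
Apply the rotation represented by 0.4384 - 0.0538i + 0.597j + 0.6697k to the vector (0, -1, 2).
(1.554, 1.596, -0.19)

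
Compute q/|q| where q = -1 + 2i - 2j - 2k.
-0.2774 + 0.5547i - 0.5547j - 0.5547k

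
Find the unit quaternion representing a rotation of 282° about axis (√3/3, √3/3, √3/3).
-0.7771 + 0.3633i + 0.3633j + 0.3633k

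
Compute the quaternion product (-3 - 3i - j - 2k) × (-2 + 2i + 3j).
15 + 6i - 11j - 3k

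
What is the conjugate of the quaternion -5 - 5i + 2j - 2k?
-5 + 5i - 2j + 2k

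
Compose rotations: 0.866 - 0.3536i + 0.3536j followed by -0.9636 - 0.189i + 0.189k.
-0.9013 + 0.1102i - 0.4076j + 0.0968k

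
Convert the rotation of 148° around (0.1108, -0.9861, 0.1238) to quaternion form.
0.2756 + 0.1065i - 0.9479j + 0.119k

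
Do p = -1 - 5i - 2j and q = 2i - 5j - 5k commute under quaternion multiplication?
No: pq = 8i - 20j + 34k ≠ -12i + 30j - 24k = qp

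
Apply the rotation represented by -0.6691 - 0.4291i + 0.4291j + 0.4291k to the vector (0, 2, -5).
(5.124, 1.557, 0.567)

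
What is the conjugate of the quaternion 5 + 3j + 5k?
5 - 3j - 5k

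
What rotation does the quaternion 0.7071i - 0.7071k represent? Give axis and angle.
axis = (√2/2, 0, -√2/2), θ = π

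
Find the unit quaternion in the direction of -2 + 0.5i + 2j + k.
-0.6576 + 0.1644i + 0.6576j + 0.3288k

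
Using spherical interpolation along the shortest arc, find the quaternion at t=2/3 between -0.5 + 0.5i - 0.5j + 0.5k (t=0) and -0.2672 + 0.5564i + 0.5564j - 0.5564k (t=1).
-0.0115 - 0.2263i - 0.6887j + 0.6887k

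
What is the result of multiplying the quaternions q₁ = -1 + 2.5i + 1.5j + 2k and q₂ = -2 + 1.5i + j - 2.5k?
1.75 - 12.25i + 5.25j - 1.25k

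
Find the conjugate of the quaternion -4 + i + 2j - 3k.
-4 - i - 2j + 3k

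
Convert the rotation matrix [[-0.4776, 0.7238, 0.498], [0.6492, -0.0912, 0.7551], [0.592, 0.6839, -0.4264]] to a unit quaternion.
-0.0349 + 0.5099i + 0.6732j + 0.5344k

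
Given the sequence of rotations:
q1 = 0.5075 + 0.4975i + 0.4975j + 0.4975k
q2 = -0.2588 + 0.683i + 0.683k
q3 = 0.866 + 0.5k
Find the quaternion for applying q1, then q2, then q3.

q2 · q1 = -0.8109 - 0.1219i - 0.1288j + 0.5577k
q3 · q2 · q1 = -0.9811 - 0.0412i - 0.1725j + 0.0775k
-0.9811 - 0.0412i - 0.1725j + 0.0775k


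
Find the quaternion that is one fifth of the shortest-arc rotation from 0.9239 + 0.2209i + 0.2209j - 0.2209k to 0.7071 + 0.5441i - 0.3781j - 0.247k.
0.9182 + 0.3014i + 0.1002j - 0.2366k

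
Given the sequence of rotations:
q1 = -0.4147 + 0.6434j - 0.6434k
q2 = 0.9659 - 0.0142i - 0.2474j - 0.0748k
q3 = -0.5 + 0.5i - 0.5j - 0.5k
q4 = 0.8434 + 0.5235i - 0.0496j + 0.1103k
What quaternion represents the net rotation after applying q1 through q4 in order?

q2 · q1 = -0.2895 + 0.2132i + 0.7149j - 0.5996k
q3 · q2 · q1 = 0.0958 + 0.4059i - 0.0195j + 0.9086k
q4 · q3 · q2 · q1 = -0.2329 + 0.3496i - 0.4521j + 0.7868k
-0.2329 + 0.3496i - 0.4521j + 0.7868k


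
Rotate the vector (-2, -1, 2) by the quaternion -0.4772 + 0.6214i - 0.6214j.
(1.503, 2.503, 0.69)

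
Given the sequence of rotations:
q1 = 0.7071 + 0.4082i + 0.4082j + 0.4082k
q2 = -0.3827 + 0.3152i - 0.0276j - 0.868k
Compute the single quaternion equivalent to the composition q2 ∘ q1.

q2 · q1 = -0.0337 + 0.4097i - 0.6587j - 0.63k
-0.0337 + 0.4097i - 0.6587j - 0.63k


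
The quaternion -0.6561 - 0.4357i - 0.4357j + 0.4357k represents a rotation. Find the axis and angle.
axis = (-√3/3, -√3/3, √3/3), θ = 262°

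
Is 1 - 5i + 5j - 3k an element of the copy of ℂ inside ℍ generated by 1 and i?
No. The quaternion 1 - 5i + 5j - 3k has j-coefficient y = 5 and k-coefficient z = -3, not both zero, so it does not lie in the complex subalgebra spanned by 1 and i.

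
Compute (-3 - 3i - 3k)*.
-3 + 3i + 3k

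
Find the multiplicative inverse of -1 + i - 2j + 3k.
-0.0667 - 0.0667i + 0.1333j - 0.2k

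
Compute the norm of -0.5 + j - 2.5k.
2.739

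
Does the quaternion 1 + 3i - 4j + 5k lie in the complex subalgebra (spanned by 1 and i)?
No. The quaternion 1 + 3i - 4j + 5k has j-coefficient y = -4 and k-coefficient z = 5, not both zero, so it does not lie in the complex subalgebra spanned by 1 and i.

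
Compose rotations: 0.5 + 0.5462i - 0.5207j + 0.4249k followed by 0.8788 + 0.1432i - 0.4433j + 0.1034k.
0.0864 + 0.4171i - 0.6836j + 0.5927k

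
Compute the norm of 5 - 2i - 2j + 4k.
7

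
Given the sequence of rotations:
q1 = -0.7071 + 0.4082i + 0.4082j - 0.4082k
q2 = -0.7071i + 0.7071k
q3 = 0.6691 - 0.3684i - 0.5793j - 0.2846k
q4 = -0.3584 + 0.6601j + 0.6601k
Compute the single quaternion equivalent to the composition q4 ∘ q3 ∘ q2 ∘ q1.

q2 · q1 = 0.5773 + 0.2114i - 0.7886k
q3 · q2 · q1 = 0.2397 + 0.3856i - 0.6851j - 0.5695k
q4 · q3 · q2 · q1 = 0.7423 - 0.0619i + 0.6583j + 0.1078k
0.7423 - 0.0619i + 0.6583j + 0.1078k


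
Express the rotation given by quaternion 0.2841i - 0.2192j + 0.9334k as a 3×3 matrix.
[[-0.8386, -0.1245, 0.5304], [-0.1245, -0.9039, -0.4092], [0.5304, -0.4092, 0.7425]]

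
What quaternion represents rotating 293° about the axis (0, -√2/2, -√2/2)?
-0.8339 - 0.3903j - 0.3903k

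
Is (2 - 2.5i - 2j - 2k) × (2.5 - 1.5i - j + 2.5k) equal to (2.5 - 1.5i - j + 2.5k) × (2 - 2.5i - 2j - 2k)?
No: pq = 4.25 - 16.25i + 2.25j - 0.5k ≠ 4.25 - 2.25i - 16.25j + 0.5k = qp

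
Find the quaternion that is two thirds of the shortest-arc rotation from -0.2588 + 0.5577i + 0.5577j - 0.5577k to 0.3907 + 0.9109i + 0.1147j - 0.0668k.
0.1875 + 0.8943i + 0.3045j - 0.269k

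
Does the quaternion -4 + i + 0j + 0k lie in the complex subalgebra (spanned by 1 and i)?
Yes. The quaternion -4 + i has j- and k-coefficients y = z = 0, so it lies in the complex subalgebra spanned by 1 and i.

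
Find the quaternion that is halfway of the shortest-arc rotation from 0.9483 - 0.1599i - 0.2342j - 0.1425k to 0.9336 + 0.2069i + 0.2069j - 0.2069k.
0.9828 + 0.0245i - 0.0143j - 0.1825k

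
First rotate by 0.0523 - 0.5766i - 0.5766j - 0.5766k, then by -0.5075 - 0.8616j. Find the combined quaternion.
-0.5233 + 0.7894i + 0.2476j - 0.2042k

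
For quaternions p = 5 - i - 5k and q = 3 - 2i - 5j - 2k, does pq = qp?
No: pq = 3 - 38i - 17j - 20k ≠ 3 + 12i - 33j - 30k = qp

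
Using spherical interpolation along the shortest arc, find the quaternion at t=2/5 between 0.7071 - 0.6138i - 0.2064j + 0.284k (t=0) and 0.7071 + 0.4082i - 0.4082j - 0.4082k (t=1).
0.8979 - 0.2406i - 0.3685j - 0.0043k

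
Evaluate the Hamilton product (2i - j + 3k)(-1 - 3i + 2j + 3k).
-1 - 11i - 14j - 2k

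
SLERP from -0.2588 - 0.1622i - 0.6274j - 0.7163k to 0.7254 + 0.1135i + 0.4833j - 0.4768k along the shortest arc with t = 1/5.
-0.4402 - 0.1801i - 0.709j - 0.5207k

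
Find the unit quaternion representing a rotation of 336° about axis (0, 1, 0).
-0.9781 + 0.2079j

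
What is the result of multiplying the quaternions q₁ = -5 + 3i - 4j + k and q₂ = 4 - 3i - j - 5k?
-10 + 48i + j + 14k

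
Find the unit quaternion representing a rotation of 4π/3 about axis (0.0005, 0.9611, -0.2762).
-0.5 + 0.0004i + 0.8323j - 0.2392k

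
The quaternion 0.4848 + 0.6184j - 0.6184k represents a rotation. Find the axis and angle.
axis = (0, √2/2, -√2/2), θ = 122°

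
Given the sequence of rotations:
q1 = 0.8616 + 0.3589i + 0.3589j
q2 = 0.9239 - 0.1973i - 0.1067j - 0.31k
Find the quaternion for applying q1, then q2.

q2 · q1 = 0.9051 + 0.2729i + 0.1284j - 0.2996k
0.9051 + 0.2729i + 0.1284j - 0.2996k


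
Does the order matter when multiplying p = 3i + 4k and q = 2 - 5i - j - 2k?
Yes: pq = 23 + 10i - 14j + 5k ≠ 23 + 2i + 14j + 11k = qp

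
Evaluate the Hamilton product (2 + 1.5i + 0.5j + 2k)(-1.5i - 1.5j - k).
5 - 0.5i - 4.5j - 3.5k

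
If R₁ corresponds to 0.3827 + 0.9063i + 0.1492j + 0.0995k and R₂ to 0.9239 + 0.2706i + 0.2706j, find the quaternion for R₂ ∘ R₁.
0.068 + 0.9678i + 0.2145j - 0.1129k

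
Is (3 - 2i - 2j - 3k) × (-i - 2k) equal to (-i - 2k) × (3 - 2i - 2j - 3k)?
No: pq = -8 + i - j - 8k ≠ -8 - 7i + j - 4k = qp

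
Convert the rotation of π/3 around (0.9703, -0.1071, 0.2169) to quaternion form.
0.866 + 0.4852i - 0.0536j + 0.1085k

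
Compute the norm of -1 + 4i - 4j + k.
√34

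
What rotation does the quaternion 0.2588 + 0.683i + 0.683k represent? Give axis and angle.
axis = (√2/2, 0, √2/2), θ = 5π/6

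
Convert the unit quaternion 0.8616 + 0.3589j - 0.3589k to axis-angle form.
axis = (0, √2/2, -√2/2), θ = 61°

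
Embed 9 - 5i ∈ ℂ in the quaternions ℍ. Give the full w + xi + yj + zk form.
9 - 5i + 0j + 0k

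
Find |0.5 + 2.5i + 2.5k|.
3.571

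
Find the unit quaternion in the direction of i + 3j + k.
0.3015i + 0.9045j + 0.3015k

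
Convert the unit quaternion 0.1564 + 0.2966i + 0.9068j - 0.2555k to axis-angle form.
axis = (0.3003, 0.9181, -0.2587), θ = 162°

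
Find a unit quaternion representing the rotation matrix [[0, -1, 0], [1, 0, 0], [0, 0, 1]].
0.7071 + 0.7071k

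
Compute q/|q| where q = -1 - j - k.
-0.5774 - 0.5774j - 0.5774k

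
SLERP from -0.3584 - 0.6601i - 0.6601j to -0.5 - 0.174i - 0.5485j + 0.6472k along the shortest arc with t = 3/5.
-0.4845 - 0.4066i - 0.6502j + 0.421k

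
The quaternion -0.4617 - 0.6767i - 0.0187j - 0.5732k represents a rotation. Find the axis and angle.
axis = (-0.7629, -0.0211, -0.6462), θ = 235°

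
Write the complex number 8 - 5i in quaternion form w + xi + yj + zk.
8 - 5i + 0j + 0k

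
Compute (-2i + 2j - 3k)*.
2i - 2j + 3k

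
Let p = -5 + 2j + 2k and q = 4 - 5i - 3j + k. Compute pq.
-16 + 33i + 13j + 13k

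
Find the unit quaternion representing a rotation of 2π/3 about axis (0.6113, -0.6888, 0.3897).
0.5 + 0.5294i - 0.5965j + 0.3375k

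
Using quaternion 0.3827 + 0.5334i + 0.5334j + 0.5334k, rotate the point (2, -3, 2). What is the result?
(1.196, 2.69, -2.886)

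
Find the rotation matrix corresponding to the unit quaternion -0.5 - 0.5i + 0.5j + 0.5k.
[[0, 0, -1], [-1, 0, 0], [0, 1, 0]]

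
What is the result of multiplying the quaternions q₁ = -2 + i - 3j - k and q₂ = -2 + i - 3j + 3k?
-3 - 16i + 8j - 4k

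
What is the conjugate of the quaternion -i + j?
i - j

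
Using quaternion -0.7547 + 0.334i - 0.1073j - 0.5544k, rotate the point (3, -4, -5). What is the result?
(5.763, -1.469, -3.826)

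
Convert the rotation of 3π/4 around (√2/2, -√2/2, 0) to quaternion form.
0.3827 + 0.6533i - 0.6533j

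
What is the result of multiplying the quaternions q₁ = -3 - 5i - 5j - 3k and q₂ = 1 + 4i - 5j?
-8 - 32i - 2j + 42k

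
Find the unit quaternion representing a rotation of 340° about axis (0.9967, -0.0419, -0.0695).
-0.9848 + 0.1731i - 0.0073j - 0.0121k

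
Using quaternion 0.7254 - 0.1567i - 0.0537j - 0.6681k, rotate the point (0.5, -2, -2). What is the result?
(-2.184, -1.191, -1.435)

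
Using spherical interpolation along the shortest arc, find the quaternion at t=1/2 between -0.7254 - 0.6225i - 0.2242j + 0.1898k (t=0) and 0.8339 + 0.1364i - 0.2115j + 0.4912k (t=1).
-0.8859 - 0.4311i - 0.0072j - 0.1712k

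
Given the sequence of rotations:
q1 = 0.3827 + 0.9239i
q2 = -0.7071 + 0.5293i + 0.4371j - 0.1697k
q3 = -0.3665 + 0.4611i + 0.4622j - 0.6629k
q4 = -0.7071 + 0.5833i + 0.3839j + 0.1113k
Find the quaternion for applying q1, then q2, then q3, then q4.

q2 · q1 = -0.7596 - 0.4507i + 0.0105j - 0.4688k
q3 · q2 · q1 = 0.1706 - 0.3948i + 0.16j + 0.8885k
q4 · q3 · q2 · q1 = -0.0507 + 0.702i - 0.6098j - 0.3644k
-0.0507 + 0.702i - 0.6098j - 0.3644k


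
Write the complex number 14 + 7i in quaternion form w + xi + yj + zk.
14 + 7i + 0j + 0k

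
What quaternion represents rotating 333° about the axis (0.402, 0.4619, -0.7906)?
-0.9724 + 0.0938i + 0.1078j - 0.1846k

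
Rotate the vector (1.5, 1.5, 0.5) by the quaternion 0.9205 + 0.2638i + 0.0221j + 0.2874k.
(0.571, 1.618, 1.344)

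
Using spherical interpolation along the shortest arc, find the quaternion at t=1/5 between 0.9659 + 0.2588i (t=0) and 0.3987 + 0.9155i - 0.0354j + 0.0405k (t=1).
0.9041 + 0.427i - 0.0081j + 0.0093k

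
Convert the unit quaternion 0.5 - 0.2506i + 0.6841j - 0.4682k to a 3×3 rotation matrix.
[[-0.3744, 0.1253, 0.9188], [-0.8111, 0.436, -0.39], [-0.4494, -0.8912, -0.0616]]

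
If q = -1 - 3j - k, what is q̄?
-1 + 3j + k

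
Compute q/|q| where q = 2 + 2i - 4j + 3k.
0.3482 + 0.3482i - 0.6963j + 0.5222k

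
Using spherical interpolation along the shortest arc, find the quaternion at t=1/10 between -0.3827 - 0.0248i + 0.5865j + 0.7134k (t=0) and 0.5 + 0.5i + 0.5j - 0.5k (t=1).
-0.433 - 0.091i + 0.4932j + 0.749k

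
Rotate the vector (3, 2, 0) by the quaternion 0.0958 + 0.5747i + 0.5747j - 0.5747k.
(0.578, 1.009, -3.413)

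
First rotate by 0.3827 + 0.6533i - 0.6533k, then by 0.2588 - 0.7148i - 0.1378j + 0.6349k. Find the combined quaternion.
0.9808 - 0.0145i - 0.1049j + 0.1639k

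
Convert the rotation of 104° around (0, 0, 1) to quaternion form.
0.6157 + 0.788k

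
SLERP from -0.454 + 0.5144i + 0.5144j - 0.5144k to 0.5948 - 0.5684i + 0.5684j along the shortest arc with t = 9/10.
-0.6292 + 0.6121i - 0.4739j - 0.0691k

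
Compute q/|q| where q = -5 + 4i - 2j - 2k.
-0.7143 + 0.5714i - 0.2857j - 0.2857k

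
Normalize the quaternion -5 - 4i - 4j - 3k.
-0.6155 - 0.4924i - 0.4924j - 0.3693k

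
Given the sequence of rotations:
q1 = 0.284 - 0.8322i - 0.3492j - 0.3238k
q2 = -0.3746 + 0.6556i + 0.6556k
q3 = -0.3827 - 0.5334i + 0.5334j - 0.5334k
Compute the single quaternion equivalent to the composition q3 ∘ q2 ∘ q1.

q2 · q1 = 0.6515 + 0.7269i - 0.2025j + 0.0786k
q3 · q2 · q1 = 0.2883 - 0.6918i + 0.0792j - 0.6573k
0.2883 - 0.6918i + 0.0792j - 0.6573k


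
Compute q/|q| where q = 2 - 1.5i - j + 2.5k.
0.5443 - 0.4082i - 0.2722j + 0.6804k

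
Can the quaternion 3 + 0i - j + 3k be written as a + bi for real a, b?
No. The quaternion 3 - j + 3k has j-coefficient y = -1 and k-coefficient z = 3, not both zero, so it does not lie in the complex subalgebra spanned by 1 and i.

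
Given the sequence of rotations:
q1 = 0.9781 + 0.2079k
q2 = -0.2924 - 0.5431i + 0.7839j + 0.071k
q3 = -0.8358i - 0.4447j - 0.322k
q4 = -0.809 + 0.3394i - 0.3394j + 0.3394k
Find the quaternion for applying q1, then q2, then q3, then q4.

q2 · q1 = -0.3008 - 0.3682i + 0.8796j + 0.0087k
q3 · q2 · q1 = 0.0862 + 0.5308i + 0.2596j - 0.8021k
q4 · q3 · q2 · q1 = 0.1105 - 0.216i + 0.2131j + 0.9464k
0.1105 - 0.216i + 0.2131j + 0.9464k


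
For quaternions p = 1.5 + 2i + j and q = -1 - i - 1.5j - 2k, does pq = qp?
No: pq = 2 - 5.5i + 0.75j - 5k ≠ 2 - 1.5i - 7.25j - k = qp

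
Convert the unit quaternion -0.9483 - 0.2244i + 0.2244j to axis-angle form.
axis = (-√2/2, √2/2, 0), θ = 323°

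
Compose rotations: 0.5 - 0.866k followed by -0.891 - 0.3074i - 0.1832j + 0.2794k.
-0.2035 + 0.005i - 0.3578j + 0.9113k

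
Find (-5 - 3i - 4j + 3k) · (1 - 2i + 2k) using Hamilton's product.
-17 - i - 4j - 15k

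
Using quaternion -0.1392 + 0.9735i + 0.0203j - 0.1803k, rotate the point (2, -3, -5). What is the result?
(3.684, 1.742, 4.625)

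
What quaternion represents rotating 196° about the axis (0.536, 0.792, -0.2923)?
-0.1392 + 0.5308i + 0.7843j - 0.2895k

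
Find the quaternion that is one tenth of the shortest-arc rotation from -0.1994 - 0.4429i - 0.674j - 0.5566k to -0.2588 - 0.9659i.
-0.2181 - 0.5321i - 0.6308j - 0.5209k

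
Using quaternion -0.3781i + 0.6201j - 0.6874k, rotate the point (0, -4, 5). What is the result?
(4.475, -3.339, 3.135)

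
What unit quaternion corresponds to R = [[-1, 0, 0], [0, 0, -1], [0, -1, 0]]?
-0.7071j + 0.7071k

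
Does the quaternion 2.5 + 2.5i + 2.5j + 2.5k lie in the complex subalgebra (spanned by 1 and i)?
No. The quaternion 2.5 + 2.5i + 2.5j + 2.5k has j-coefficient y = 2.5 and k-coefficient z = 2.5, not both zero, so it does not lie in the complex subalgebra spanned by 1 and i.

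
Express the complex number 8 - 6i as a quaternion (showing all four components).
8 - 6i + 0j + 0k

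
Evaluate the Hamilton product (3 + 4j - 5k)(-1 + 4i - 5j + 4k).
37 + 3i - 39j + k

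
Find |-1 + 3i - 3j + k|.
√20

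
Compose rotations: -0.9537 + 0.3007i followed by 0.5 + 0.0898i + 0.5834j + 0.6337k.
-0.5039 + 0.0647i - 0.3658j - 0.7798k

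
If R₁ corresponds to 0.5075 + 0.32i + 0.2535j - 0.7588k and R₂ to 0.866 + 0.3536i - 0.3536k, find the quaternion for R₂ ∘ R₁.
0.058 + 0.5462i + 0.3747j - 0.7469k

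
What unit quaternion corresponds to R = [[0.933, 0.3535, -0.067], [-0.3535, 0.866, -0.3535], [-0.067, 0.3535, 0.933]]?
0.9659 + 0.183i - 0.183k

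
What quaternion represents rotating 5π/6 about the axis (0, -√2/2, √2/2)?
0.2588 - 0.683j + 0.683k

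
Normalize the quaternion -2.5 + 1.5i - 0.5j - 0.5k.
-0.8333 + 0.5i - 0.1667j - 0.1667k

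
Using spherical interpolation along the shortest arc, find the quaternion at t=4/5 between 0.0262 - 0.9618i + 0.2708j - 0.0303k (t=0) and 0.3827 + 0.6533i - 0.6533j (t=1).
-0.3086 - 0.7425i + 0.5945j - 0.0065k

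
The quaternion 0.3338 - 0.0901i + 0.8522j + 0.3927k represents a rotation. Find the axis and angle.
axis = (-0.0956, 0.9041, 0.4166), θ = 141°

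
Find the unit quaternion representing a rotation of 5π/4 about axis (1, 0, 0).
-0.3827 + 0.9239i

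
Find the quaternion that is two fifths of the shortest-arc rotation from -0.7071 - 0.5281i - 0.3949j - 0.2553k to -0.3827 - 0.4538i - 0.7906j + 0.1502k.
-0.6087 - 0.5262i - 0.5859j - 0.0968k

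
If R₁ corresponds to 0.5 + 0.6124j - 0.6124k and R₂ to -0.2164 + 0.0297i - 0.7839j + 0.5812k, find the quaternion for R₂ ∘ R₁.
0.7278 + 0.139i - 0.5063j + 0.4413k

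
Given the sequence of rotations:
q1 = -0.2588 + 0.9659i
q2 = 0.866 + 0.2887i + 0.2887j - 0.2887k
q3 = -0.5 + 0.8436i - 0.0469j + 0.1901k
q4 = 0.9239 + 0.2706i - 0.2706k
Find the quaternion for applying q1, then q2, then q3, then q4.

q2 · q1 = -0.503 + 0.7618i - 0.3536j - 0.2041k
q3 · q2 · q1 = -0.3689 - 0.7284i + 0.5174j - 0.2561k
q4 · q3 · q2 · q1 = -0.213 - 0.6328i + 0.7444j + 0.0032k
-0.213 - 0.6328i + 0.7444j + 0.0032k


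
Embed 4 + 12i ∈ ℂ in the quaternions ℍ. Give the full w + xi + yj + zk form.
4 + 12i + 0j + 0k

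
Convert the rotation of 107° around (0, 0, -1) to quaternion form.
0.5948 - 0.8039k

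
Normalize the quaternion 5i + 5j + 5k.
0.5774i + 0.5774j + 0.5774k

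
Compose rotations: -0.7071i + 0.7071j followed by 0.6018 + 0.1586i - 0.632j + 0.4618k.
0.559 - 0.7521i + 0.099j - 0.3347k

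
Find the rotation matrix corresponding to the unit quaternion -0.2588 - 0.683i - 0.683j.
[[0.067, 0.933, 0.3535], [0.933, 0.067, -0.3535], [-0.3535, 0.3535, -0.866]]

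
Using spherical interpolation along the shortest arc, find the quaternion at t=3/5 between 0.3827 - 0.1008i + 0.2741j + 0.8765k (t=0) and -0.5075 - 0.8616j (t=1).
0.5361 - 0.0486i + 0.7291j + 0.4227k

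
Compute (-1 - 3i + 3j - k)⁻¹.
-0.05 + 0.15i - 0.15j + 0.05k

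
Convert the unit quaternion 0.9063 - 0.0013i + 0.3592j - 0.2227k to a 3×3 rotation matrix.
[[0.6428, 0.4027, 0.6517], [-0.4046, 0.9008, -0.1576], [-0.6505, -0.1623, 0.7419]]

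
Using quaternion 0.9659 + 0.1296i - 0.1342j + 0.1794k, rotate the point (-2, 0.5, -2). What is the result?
(-1.564, 0.424, -2.371)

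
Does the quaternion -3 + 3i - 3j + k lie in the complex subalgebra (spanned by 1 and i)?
No. The quaternion -3 + 3i - 3j + k has j-coefficient y = -3 and k-coefficient z = 1, not both zero, so it does not lie in the complex subalgebra spanned by 1 and i.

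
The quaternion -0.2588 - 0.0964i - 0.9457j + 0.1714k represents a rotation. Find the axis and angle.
axis = (-0.0998, -0.9791, 0.1774), θ = 7π/6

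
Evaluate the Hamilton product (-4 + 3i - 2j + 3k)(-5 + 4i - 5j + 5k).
-17 - 26i + 27j - 42k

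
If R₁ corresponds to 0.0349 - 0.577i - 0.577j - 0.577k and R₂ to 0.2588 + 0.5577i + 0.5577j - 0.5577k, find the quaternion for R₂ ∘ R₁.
0.3308 - 0.7734i + 0.5137j - 0.1688k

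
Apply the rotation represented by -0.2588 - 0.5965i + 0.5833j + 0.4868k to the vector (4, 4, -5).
(2.02, -5.829, 4.352)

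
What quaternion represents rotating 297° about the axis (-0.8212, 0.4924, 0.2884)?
-0.8526 - 0.4291i + 0.2573j + 0.1507k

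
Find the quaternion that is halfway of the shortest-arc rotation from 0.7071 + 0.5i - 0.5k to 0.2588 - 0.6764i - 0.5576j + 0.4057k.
0.272 + 0.7138i + 0.3383j - 0.5496k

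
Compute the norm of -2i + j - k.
√6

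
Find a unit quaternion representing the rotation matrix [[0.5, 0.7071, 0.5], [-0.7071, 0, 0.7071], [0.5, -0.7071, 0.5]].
0.7071 - 0.5i - 0.5k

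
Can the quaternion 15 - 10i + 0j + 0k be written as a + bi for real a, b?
Yes. The quaternion 15 - 10i has j- and k-coefficients y = z = 0, so it lies in the complex subalgebra spanned by 1 and i.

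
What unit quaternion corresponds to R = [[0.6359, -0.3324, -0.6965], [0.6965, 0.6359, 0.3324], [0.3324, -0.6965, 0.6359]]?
0.8526 - 0.3017i - 0.3017j + 0.3017k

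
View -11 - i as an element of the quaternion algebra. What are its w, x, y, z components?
-11 - i + 0j + 0k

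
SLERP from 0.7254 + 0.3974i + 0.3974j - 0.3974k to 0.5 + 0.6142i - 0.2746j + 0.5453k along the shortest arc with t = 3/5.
0.7352 + 0.65i + 0.0042j + 0.1925k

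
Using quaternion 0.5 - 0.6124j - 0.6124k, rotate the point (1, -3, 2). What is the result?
(-3.562, 0.138, -1.138)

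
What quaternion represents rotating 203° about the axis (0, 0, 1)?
-0.1994 + 0.9799k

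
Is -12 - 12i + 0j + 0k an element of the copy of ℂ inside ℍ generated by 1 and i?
Yes. The quaternion -12 - 12i has j- and k-coefficients y = z = 0, so it lies in the complex subalgebra spanned by 1 and i.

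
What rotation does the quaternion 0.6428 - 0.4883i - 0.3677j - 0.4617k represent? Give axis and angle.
axis = (-0.6374, -0.48, -0.6027), θ = 100°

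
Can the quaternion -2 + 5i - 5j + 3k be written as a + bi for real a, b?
No. The quaternion -2 + 5i - 5j + 3k has j-coefficient y = -5 and k-coefficient z = 3, not both zero, so it does not lie in the complex subalgebra spanned by 1 and i.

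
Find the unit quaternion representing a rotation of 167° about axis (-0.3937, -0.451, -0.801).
0.1132 - 0.3912i - 0.4481j - 0.7959k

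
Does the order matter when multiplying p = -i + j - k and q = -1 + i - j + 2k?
Yes: pq = 4 + 2i + k ≠ 4 - 2j + k = qp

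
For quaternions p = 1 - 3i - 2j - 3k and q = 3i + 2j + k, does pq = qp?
No: pq = 16 + 7i - 4j + k ≠ 16 - i + 8j + k = qp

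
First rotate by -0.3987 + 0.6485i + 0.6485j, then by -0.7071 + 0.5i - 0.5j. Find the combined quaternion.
0.2819 - 0.6579i - 0.2592j + 0.6485k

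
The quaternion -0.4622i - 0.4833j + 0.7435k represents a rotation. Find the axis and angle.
axis = (-0.4622, -0.4833, 0.7435), θ = π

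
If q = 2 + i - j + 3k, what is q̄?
2 - i + j - 3k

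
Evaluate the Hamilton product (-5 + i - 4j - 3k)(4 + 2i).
-22 - 6i - 22j - 4k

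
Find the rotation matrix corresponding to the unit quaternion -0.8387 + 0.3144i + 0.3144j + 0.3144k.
[[0.6046, 0.7251, -0.3297], [-0.3297, 0.6046, 0.7251], [0.7251, -0.3297, 0.6046]]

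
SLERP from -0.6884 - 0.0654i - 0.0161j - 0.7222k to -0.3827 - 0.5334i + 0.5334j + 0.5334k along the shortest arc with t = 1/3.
-0.3941 + 0.1983i - 0.2665j - 0.8569k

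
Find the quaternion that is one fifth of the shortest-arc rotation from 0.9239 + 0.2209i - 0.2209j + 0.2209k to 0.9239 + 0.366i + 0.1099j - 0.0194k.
0.9383 + 0.2543i - 0.1561j + 0.1748k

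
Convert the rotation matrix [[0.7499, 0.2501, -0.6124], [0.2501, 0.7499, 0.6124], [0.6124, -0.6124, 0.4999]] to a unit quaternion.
0.866 - 0.3536i - 0.3536j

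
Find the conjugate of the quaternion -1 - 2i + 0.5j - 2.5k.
-1 + 2i - 0.5j + 2.5k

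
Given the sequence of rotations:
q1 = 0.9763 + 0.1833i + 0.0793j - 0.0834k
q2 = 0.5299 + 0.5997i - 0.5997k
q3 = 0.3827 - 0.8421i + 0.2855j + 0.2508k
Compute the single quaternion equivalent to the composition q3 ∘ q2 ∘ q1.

q2 · q1 = 0.3574 + 0.7302i - 0.0179j - 0.5821k
q3 · q2 · q1 = 0.9028 - 0.1832i - 0.2119j - 0.3265k
0.9028 - 0.1832i - 0.2119j - 0.3265k


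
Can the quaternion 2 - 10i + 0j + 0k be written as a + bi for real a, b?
Yes. The quaternion 2 - 10i has j- and k-coefficients y = z = 0, so it lies in the complex subalgebra spanned by 1 and i.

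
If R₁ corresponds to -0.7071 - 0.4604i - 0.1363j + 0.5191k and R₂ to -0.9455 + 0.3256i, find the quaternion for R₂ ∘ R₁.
0.8185 + 0.2051i - 0.0401j - 0.5352k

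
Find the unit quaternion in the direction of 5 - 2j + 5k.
0.6804 - 0.2722j + 0.6804k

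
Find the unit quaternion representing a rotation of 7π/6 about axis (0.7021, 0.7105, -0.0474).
-0.2588 + 0.6782i + 0.6863j - 0.0458k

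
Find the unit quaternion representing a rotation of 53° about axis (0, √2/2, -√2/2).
0.8949 + 0.3155j - 0.3155k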